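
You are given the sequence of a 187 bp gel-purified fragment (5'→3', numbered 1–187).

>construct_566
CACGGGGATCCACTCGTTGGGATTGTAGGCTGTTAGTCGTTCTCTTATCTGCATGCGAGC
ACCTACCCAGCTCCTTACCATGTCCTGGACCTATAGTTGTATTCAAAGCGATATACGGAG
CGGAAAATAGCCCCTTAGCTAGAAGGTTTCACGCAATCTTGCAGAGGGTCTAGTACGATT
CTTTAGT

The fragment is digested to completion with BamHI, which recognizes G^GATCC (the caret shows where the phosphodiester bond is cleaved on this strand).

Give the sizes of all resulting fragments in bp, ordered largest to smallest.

The BamHI site (GGATCC) starts at position 6.
BamHI cuts after the first base of each site, so after position 6.
Linear molecule, 1 cut → 2 fragments:
  1–6 → 6 bp
  7–187 → 181 bp
Sorted largest to smallest: 181, 6 bp.

181, 6 bp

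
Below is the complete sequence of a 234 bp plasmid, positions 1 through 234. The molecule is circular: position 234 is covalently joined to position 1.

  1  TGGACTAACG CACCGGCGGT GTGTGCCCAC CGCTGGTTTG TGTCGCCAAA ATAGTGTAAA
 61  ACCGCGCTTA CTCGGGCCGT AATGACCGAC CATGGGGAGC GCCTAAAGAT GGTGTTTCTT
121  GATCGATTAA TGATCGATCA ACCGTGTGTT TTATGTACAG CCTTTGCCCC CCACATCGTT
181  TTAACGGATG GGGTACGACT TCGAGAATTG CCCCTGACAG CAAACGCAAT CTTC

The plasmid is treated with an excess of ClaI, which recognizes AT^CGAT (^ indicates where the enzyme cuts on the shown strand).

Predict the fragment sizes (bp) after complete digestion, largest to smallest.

223, 11 bp

ClaI sites (ATCGAT) start at positions 122, 133.
ClaI cuts after base 2 of each site, so after positions 123, 134.
Circular molecule, 2 cuts → 2 fragments:
  124–134 → 11 bp
  135–234 then 1–123 → 100 + 123 = 223 bp
Sorted largest to smallest: 223, 11 bp.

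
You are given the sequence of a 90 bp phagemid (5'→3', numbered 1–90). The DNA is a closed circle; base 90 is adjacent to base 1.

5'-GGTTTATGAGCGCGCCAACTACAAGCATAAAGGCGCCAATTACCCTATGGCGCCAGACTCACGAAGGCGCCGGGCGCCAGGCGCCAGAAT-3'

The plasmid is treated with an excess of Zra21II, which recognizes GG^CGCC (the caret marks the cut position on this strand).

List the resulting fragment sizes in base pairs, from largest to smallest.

42, 17, 17, 7, 7 bp

Zra21II sites (GGCGCC) start at positions 32, 49, 66, 73, 80.
Zra21II cuts after base 2 of each site, so after positions 33, 50, 67, 74, 81.
Circular molecule, 5 cuts → 5 fragments:
  34–50 → 17 bp
  51–67 → 17 bp
  68–74 → 7 bp
  75–81 → 7 bp
  82–90 then 1–33 → 9 + 33 = 42 bp
Sorted largest to smallest: 42, 17, 17, 7, 7 bp.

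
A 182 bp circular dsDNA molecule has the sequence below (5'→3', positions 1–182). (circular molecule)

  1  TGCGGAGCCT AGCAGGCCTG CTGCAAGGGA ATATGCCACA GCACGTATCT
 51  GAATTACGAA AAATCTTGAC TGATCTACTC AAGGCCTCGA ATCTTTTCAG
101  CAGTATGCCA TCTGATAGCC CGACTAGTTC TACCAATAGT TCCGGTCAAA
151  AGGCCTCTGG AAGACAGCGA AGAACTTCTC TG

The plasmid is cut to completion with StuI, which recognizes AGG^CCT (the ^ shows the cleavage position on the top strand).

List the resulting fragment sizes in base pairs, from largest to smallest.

StuI sites (AGGCCT) start at positions 14, 82, 151.
StuI cuts after base 3 of each site, so after positions 16, 84, 153.
Circular molecule, 3 cuts → 3 fragments:
  17–84 → 68 bp
  85–153 → 69 bp
  154–182 then 1–16 → 29 + 16 = 45 bp
Sorted largest to smallest: 69, 68, 45 bp.

69, 68, 45 bp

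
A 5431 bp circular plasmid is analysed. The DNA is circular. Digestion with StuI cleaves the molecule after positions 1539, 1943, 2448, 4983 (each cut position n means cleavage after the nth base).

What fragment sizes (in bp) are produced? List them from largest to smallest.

2535, 1987, 505, 404 bp

Circular molecule, 4 cuts → 4 fragments:
  1943 − 1539 = 404 bp
  2448 − 1943 = 505 bp
  4983 − 2448 = 2535 bp
  wrap: 5431 − 4983 + 1539 = 1987 bp
Sorted largest to smallest: 2535, 1987, 505, 404 bp.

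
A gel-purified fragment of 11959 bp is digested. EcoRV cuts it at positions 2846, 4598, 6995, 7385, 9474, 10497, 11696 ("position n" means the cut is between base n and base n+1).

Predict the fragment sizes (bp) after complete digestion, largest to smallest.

Linear molecule, 7 cuts → 8 fragments:
  2846 − 0 = 2846 bp
  4598 − 2846 = 1752 bp
  6995 − 4598 = 2397 bp
  7385 − 6995 = 390 bp
  9474 − 7385 = 2089 bp
  10497 − 9474 = 1023 bp
  11696 − 10497 = 1199 bp
  11959 − 11696 = 263 bp
Sorted largest to smallest: 2846, 2397, 2089, 1752, 1199, 1023, 390, 263 bp.

2846, 2397, 2089, 1752, 1199, 1023, 390, 263 bp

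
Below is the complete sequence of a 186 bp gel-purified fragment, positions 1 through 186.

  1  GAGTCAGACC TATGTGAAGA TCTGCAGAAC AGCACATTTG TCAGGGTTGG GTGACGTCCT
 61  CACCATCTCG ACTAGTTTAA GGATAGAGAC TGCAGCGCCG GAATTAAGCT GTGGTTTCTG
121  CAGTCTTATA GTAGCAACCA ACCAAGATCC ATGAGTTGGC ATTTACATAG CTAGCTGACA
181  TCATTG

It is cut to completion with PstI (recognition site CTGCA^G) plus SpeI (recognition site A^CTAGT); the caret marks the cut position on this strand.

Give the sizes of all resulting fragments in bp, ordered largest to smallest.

PstI sites (CTGCAG) start at positions 22, 90, 118.
PstI cuts after base 5 of each site (before the last base), so after positions 26, 94, 122.
The SpeI site (ACTAGT) starts at position 71.
SpeI cuts after the first base of each site, so after position 71.
Combined cut positions: 26, 71, 94, 122.
Linear molecule, 4 cuts → 5 fragments:
  1–26 → 26 bp
  27–71 → 45 bp
  72–94 → 23 bp
  95–122 → 28 bp
  123–186 → 64 bp
Sorted largest to smallest: 64, 45, 28, 26, 23 bp.

64, 45, 28, 26, 23 bp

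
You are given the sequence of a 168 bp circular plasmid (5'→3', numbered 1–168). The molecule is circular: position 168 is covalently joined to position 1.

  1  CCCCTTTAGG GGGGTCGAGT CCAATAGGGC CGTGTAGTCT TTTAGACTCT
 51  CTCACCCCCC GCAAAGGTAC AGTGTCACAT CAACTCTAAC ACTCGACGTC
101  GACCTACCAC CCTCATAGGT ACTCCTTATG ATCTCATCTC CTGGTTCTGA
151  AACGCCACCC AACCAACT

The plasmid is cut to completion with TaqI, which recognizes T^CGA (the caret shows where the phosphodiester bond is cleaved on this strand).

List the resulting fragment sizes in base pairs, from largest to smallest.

TaqI sites (TCGA) start at positions 15, 93, 99.
TaqI cuts after the first base of each site, so after positions 15, 93, 99.
Circular molecule, 3 cuts → 3 fragments:
  16–93 → 78 bp
  94–99 → 6 bp
  100–168 then 1–15 → 69 + 15 = 84 bp
Sorted largest to smallest: 84, 78, 6 bp.

84, 78, 6 bp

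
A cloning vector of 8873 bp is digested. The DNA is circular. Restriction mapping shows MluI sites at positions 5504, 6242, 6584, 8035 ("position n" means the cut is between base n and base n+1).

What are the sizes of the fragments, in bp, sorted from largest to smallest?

6342, 1451, 738, 342 bp

Circular molecule, 4 cuts → 4 fragments:
  6242 − 5504 = 738 bp
  6584 − 6242 = 342 bp
  8035 − 6584 = 1451 bp
  wrap: 8873 − 8035 + 5504 = 6342 bp
Sorted largest to smallest: 6342, 1451, 738, 342 bp.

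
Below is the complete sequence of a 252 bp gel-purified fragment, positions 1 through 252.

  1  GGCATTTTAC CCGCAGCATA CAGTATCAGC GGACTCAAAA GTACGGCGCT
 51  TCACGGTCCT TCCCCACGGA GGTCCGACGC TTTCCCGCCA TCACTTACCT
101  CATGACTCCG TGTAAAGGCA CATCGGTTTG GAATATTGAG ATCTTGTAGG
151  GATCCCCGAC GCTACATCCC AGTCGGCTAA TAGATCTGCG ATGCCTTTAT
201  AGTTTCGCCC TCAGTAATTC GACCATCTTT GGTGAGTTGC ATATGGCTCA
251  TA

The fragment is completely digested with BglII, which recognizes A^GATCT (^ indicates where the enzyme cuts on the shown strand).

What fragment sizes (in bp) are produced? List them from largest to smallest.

BglII sites (AGATCT) start at positions 139, 182.
BglII cuts after the first base of each site, so after positions 139, 182.
Linear molecule, 2 cuts → 3 fragments:
  1–139 → 139 bp
  140–182 → 43 bp
  183–252 → 70 bp
Sorted largest to smallest: 139, 70, 43 bp.

139, 70, 43 bp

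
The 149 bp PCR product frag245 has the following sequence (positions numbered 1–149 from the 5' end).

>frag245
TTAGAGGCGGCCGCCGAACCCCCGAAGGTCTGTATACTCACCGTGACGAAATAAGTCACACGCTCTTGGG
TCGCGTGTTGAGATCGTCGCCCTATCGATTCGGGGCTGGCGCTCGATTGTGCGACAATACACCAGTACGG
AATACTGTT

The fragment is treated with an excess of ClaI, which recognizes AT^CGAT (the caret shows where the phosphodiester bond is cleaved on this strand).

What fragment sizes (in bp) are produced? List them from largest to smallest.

95, 54 bp

The ClaI site (ATCGAT) starts at position 94.
ClaI cuts after base 2 of each site, so after position 95.
Linear molecule, 1 cut → 2 fragments:
  1–95 → 95 bp
  96–149 → 54 bp
Sorted largest to smallest: 95, 54 bp.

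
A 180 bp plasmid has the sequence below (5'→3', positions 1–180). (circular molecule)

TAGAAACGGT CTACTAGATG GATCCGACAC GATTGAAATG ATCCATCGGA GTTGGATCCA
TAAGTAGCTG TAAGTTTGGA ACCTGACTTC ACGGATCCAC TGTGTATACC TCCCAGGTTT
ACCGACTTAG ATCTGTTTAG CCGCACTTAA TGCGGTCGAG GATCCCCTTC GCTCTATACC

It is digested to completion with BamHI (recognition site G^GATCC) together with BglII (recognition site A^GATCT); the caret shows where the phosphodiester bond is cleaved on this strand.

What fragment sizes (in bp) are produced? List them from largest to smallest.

BamHI sites (GGATCC) start at positions 20, 54, 93, 160.
BamHI cuts after the first base of each site, so after positions 20, 54, 93, 160.
The BglII site (AGATCT) starts at position 129.
BglII cuts after the first base of each site, so after position 129.
Combined cut positions: 20, 54, 93, 129, 160.
Circular molecule, 5 cuts → 5 fragments:
  21–54 → 34 bp
  55–93 → 39 bp
  94–129 → 36 bp
  130–160 → 31 bp
  161–180 then 1–20 → 20 + 20 = 40 bp
Sorted largest to smallest: 40, 39, 36, 34, 31 bp.

40, 39, 36, 34, 31 bp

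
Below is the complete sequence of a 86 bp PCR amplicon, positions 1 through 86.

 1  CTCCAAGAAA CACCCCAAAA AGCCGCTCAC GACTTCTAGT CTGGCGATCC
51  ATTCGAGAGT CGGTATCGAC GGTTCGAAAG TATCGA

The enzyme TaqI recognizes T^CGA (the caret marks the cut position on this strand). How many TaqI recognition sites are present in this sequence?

TCGA occurs starting at positions 53, 66, 74, 83.
TaqI cuts at 4 sites.

4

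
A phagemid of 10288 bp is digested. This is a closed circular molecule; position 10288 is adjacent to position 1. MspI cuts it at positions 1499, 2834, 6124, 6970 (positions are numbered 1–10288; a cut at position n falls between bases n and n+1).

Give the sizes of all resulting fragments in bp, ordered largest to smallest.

4817, 3290, 1335, 846 bp

Circular molecule, 4 cuts → 4 fragments:
  2834 − 1499 = 1335 bp
  6124 − 2834 = 3290 bp
  6970 − 6124 = 846 bp
  wrap: 10288 − 6970 + 1499 = 4817 bp
Sorted largest to smallest: 4817, 3290, 1335, 846 bp.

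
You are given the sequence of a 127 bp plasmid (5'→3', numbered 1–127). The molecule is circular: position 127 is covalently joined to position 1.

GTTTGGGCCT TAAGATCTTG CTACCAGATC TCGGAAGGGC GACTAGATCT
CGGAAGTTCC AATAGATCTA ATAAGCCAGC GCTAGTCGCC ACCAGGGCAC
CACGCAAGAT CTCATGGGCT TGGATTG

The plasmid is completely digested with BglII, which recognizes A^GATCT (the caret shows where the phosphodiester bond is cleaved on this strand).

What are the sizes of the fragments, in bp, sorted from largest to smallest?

43, 33, 19, 19, 13 bp

BglII sites (AGATCT) start at positions 13, 26, 45, 64, 107.
BglII cuts after the first base of each site, so after positions 13, 26, 45, 64, 107.
Circular molecule, 5 cuts → 5 fragments:
  14–26 → 13 bp
  27–45 → 19 bp
  46–64 → 19 bp
  65–107 → 43 bp
  108–127 then 1–13 → 20 + 13 = 33 bp
Sorted largest to smallest: 43, 33, 19, 19, 13 bp.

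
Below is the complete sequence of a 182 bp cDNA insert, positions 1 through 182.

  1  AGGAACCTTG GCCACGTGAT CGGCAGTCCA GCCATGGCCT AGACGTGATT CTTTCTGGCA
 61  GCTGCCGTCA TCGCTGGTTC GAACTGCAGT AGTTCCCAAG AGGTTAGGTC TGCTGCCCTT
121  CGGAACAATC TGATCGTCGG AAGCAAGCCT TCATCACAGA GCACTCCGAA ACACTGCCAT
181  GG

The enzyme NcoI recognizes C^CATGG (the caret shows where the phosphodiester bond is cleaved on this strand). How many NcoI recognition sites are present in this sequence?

CCATGG occurs starting at positions 32, 177.
NcoI cuts at 2 sites.

2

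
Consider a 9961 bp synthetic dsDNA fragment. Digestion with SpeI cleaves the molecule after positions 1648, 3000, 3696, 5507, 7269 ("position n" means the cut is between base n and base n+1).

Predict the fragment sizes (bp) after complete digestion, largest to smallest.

2692, 1811, 1762, 1648, 1352, 696 bp

Linear molecule, 5 cuts → 6 fragments:
  1648 − 0 = 1648 bp
  3000 − 1648 = 1352 bp
  3696 − 3000 = 696 bp
  5507 − 3696 = 1811 bp
  7269 − 5507 = 1762 bp
  9961 − 7269 = 2692 bp
Sorted largest to smallest: 2692, 1811, 1762, 1648, 1352, 696 bp.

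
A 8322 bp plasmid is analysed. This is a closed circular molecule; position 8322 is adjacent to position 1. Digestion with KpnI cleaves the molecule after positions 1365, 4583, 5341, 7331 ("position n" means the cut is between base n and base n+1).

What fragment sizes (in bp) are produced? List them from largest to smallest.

3218, 2356, 1990, 758 bp

Circular molecule, 4 cuts → 4 fragments:
  4583 − 1365 = 3218 bp
  5341 − 4583 = 758 bp
  7331 − 5341 = 1990 bp
  wrap: 8322 − 7331 + 1365 = 2356 bp
Sorted largest to smallest: 3218, 2356, 1990, 758 bp.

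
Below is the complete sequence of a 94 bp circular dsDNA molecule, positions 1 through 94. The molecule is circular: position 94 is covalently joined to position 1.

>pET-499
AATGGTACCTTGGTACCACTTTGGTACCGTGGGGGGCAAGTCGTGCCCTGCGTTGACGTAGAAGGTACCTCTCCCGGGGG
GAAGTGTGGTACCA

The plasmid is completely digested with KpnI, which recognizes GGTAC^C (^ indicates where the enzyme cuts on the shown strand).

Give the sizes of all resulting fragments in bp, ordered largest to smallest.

KpnI sites (GGTACC) start at positions 4, 12, 23, 64, 88.
KpnI cuts after base 5 of each site (before the last base), so after positions 8, 16, 27, 68, 92.
Circular molecule, 5 cuts → 5 fragments:
  9–16 → 8 bp
  17–27 → 11 bp
  28–68 → 41 bp
  69–92 → 24 bp
  93–94 then 1–8 → 2 + 8 = 10 bp
Sorted largest to smallest: 41, 24, 11, 10, 8 bp.

41, 24, 11, 10, 8 bp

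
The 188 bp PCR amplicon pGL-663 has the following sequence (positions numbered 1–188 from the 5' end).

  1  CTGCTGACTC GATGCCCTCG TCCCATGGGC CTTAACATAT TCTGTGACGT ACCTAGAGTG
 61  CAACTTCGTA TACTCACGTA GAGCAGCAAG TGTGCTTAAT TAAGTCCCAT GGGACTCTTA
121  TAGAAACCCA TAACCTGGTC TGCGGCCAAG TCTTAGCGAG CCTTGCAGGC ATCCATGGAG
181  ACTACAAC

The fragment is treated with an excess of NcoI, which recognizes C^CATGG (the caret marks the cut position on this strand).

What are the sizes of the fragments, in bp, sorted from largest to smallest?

NcoI sites (CCATGG) start at positions 23, 107, 173.
NcoI cuts after the first base of each site, so after positions 23, 107, 173.
Linear molecule, 3 cuts → 4 fragments:
  1–23 → 23 bp
  24–107 → 84 bp
  108–173 → 66 bp
  174–188 → 15 bp
Sorted largest to smallest: 84, 66, 23, 15 bp.

84, 66, 23, 15 bp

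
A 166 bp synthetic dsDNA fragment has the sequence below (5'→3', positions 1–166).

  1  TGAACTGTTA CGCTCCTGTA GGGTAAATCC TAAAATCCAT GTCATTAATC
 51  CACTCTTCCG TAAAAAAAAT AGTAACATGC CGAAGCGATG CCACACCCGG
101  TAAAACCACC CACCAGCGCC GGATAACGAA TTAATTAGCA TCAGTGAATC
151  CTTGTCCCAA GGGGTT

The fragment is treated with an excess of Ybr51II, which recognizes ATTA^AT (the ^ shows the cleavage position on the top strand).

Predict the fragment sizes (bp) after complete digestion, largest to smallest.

86, 47, 33 bp

Ybr51II sites (ATTAAT) start at positions 44, 130.
Ybr51II cuts after base 4 of each site, so after positions 47, 133.
Linear molecule, 2 cuts → 3 fragments:
  1–47 → 47 bp
  48–133 → 86 bp
  134–166 → 33 bp
Sorted largest to smallest: 86, 47, 33 bp.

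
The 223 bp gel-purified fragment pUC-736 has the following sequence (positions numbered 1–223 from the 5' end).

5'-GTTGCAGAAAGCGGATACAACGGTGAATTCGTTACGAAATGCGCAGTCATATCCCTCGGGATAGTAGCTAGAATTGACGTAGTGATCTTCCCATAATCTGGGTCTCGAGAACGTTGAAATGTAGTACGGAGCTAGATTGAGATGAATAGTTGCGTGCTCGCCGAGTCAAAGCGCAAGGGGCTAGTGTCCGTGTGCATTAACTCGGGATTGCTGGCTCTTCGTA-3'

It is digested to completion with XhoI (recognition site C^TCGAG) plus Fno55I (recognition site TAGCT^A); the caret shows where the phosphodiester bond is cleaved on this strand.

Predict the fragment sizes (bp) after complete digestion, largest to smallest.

The XhoI site (CTCGAG) starts at position 104.
XhoI cuts after the first base of each site, so after position 104.
The Fno55I site (TAGCTA) starts at position 65.
Fno55I cuts after base 5 of each site (before the last base), so after position 69.
Combined cut positions: 69, 104.
Linear molecule, 2 cuts → 3 fragments:
  1–69 → 69 bp
  70–104 → 35 bp
  105–223 → 119 bp
Sorted largest to smallest: 119, 69, 35 bp.

119, 69, 35 bp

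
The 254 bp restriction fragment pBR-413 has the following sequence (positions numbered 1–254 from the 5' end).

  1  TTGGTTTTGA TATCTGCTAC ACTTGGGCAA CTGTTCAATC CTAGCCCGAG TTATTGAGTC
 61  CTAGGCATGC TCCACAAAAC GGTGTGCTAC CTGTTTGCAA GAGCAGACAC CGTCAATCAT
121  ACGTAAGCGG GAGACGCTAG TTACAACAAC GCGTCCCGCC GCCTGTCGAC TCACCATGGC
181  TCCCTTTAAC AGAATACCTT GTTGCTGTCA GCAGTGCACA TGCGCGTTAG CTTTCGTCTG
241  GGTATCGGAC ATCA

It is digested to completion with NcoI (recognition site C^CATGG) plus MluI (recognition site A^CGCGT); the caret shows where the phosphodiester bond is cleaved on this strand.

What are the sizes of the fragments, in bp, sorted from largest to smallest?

The NcoI site (CCATGG) starts at position 174.
NcoI cuts after the first base of each site, so after position 174.
The MluI site (ACGCGT) starts at position 149.
MluI cuts after the first base of each site, so after position 149.
Combined cut positions: 149, 174.
Linear molecule, 2 cuts → 3 fragments:
  1–149 → 149 bp
  150–174 → 25 bp
  175–254 → 80 bp
Sorted largest to smallest: 149, 80, 25 bp.

149, 80, 25 bp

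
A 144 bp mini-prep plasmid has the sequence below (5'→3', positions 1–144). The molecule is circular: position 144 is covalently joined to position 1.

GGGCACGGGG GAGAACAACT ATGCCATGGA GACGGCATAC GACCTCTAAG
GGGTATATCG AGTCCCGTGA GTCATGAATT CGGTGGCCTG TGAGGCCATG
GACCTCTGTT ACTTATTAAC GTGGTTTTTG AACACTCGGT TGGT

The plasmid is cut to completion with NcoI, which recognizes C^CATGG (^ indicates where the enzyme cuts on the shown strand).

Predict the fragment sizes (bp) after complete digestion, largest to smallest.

72, 72 bp

NcoI sites (CCATGG) start at positions 24, 96.
NcoI cuts after the first base of each site, so after positions 24, 96.
Circular molecule, 2 cuts → 2 fragments:
  25–96 → 72 bp
  97–144 then 1–24 → 48 + 24 = 72 bp
Sorted largest to smallest: 72, 72 bp.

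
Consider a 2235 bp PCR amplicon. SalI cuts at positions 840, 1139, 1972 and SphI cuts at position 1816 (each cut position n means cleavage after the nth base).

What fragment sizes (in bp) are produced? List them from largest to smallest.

Combined cut positions (sorted): 840, 1139, 1816, 1972.
Linear molecule, 4 cuts → 5 fragments:
  840 − 0 = 840 bp
  1139 − 840 = 299 bp
  1816 − 1139 = 677 bp
  1972 − 1816 = 156 bp
  2235 − 1972 = 263 bp
Sorted largest to smallest: 840, 677, 299, 263, 156 bp.

840, 677, 299, 263, 156 bp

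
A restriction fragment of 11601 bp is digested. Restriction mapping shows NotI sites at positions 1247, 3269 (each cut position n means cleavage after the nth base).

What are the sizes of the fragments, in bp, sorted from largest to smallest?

Linear molecule, 2 cuts → 3 fragments:
  1247 − 0 = 1247 bp
  3269 − 1247 = 2022 bp
  11601 − 3269 = 8332 bp
Sorted largest to smallest: 8332, 2022, 1247 bp.

8332, 2022, 1247 bp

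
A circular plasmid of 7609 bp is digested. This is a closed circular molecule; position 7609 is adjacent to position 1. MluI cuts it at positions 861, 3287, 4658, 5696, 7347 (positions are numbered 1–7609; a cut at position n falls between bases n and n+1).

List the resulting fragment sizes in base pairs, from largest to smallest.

2426, 1651, 1371, 1123, 1038 bp

Circular molecule, 5 cuts → 5 fragments:
  3287 − 861 = 2426 bp
  4658 − 3287 = 1371 bp
  5696 − 4658 = 1038 bp
  7347 − 5696 = 1651 bp
  wrap: 7609 − 7347 + 861 = 1123 bp
Sorted largest to smallest: 2426, 1651, 1371, 1123, 1038 bp.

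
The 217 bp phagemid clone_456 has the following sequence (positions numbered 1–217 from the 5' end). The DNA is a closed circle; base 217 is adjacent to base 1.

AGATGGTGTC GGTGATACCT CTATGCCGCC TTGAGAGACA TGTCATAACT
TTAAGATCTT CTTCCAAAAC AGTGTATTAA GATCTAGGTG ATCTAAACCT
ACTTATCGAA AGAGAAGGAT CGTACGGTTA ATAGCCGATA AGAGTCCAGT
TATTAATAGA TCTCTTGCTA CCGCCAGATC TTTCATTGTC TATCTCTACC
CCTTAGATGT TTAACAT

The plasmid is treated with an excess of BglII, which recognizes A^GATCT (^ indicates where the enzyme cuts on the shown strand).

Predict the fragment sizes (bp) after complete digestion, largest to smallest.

95, 78, 26, 18 bp

BglII sites (AGATCT) start at positions 54, 80, 158, 176.
BglII cuts after the first base of each site, so after positions 54, 80, 158, 176.
Circular molecule, 4 cuts → 4 fragments:
  55–80 → 26 bp
  81–158 → 78 bp
  159–176 → 18 bp
  177–217 then 1–54 → 41 + 54 = 95 bp
Sorted largest to smallest: 95, 78, 26, 18 bp.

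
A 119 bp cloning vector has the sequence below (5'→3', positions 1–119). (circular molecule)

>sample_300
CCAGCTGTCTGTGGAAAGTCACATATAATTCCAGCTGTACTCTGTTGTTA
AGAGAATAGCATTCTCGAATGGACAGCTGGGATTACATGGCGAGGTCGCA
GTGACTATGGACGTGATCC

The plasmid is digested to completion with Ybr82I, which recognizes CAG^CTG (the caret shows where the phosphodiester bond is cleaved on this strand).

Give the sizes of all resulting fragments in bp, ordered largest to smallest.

Ybr82I sites (CAGCTG) start at positions 2, 32, 74.
Ybr82I cuts after base 3 of each site, so after positions 4, 34, 76.
Circular molecule, 3 cuts → 3 fragments:
  5–34 → 30 bp
  35–76 → 42 bp
  77–119 then 1–4 → 43 + 4 = 47 bp
Sorted largest to smallest: 47, 42, 30 bp.

47, 42, 30 bp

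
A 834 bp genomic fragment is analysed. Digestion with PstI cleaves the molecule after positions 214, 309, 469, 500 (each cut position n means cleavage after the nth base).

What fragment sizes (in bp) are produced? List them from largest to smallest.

334, 214, 160, 95, 31 bp

Linear molecule, 4 cuts → 5 fragments:
  214 − 0 = 214 bp
  309 − 214 = 95 bp
  469 − 309 = 160 bp
  500 − 469 = 31 bp
  834 − 500 = 334 bp
Sorted largest to smallest: 334, 214, 160, 95, 31 bp.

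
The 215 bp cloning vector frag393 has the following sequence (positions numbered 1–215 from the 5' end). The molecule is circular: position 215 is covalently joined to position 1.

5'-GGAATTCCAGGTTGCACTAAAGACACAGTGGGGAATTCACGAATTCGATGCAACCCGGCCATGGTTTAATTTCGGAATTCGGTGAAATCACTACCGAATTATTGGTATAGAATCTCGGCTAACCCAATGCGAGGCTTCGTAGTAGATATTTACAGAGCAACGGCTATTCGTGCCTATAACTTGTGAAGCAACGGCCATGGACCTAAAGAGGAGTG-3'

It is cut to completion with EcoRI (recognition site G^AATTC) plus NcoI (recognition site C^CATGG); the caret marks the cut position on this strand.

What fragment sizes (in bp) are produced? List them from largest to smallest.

EcoRI sites (GAATTC) start at positions 2, 33, 41, 75.
EcoRI cuts after the first base of each site, so after positions 2, 33, 41, 75.
NcoI sites (CCATGG) start at positions 59, 195.
NcoI cuts after the first base of each site, so after positions 59, 195.
Combined cut positions: 2, 33, 41, 59, 75, 195.
Circular molecule, 6 cuts → 6 fragments:
  3–33 → 31 bp
  34–41 → 8 bp
  42–59 → 18 bp
  60–75 → 16 bp
  76–195 → 120 bp
  196–215 then 1–2 → 20 + 2 = 22 bp
Sorted largest to smallest: 120, 31, 22, 18, 16, 8 bp.

120, 31, 22, 18, 16, 8 bp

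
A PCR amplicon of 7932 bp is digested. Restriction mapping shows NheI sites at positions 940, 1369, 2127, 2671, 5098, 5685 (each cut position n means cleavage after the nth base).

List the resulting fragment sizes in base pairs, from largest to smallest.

Linear molecule, 6 cuts → 7 fragments:
  940 − 0 = 940 bp
  1369 − 940 = 429 bp
  2127 − 1369 = 758 bp
  2671 − 2127 = 544 bp
  5098 − 2671 = 2427 bp
  5685 − 5098 = 587 bp
  7932 − 5685 = 2247 bp
Sorted largest to smallest: 2427, 2247, 940, 758, 587, 544, 429 bp.

2427, 2247, 940, 758, 587, 544, 429 bp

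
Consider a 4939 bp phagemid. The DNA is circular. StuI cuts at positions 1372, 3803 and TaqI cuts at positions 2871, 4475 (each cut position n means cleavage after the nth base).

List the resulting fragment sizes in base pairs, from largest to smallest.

Combined cut positions (sorted): 1372, 2871, 3803, 4475.
Circular molecule, 4 cuts → 4 fragments:
  2871 − 1372 = 1499 bp
  3803 − 2871 = 932 bp
  4475 − 3803 = 672 bp
  wrap: 4939 − 4475 + 1372 = 1836 bp
Sorted largest to smallest: 1836, 1499, 932, 672 bp.

1836, 1499, 932, 672 bp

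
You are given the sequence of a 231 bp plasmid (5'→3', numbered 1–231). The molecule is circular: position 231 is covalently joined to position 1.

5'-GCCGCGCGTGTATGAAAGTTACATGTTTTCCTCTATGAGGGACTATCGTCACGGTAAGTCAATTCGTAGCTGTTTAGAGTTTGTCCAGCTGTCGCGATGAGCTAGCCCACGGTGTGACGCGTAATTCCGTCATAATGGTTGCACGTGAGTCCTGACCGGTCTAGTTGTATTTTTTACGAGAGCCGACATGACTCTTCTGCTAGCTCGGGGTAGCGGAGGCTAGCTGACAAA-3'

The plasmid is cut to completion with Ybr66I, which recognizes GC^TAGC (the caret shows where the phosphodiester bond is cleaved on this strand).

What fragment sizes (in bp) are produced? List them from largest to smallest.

Ybr66I sites (GCTAGC) start at positions 101, 199, 219.
Ybr66I cuts after base 2 of each site, so after positions 102, 200, 220.
Circular molecule, 3 cuts → 3 fragments:
  103–200 → 98 bp
  201–220 → 20 bp
  221–231 then 1–102 → 11 + 102 = 113 bp
Sorted largest to smallest: 113, 98, 20 bp.

113, 98, 20 bp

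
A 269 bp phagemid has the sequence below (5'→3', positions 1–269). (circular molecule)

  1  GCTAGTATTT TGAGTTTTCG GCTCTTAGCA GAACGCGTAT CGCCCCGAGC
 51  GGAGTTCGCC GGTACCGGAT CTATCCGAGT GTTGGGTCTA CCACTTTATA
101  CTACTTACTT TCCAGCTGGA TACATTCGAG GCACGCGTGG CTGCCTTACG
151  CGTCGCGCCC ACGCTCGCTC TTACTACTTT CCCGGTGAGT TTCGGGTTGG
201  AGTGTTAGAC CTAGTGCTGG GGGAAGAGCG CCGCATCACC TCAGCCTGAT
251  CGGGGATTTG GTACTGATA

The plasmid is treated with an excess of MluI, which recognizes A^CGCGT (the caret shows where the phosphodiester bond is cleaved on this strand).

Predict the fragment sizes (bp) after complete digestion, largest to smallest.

MluI sites (ACGCGT) start at positions 33, 133, 148.
MluI cuts after the first base of each site, so after positions 33, 133, 148.
Circular molecule, 3 cuts → 3 fragments:
  34–133 → 100 bp
  134–148 → 15 bp
  149–269 then 1–33 → 121 + 33 = 154 bp
Sorted largest to smallest: 154, 100, 15 bp.

154, 100, 15 bp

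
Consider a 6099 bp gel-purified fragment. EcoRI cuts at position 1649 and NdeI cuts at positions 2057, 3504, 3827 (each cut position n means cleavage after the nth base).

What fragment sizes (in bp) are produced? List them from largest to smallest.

2272, 1649, 1447, 408, 323 bp

Combined cut positions (sorted): 1649, 2057, 3504, 3827.
Linear molecule, 4 cuts → 5 fragments:
  1649 − 0 = 1649 bp
  2057 − 1649 = 408 bp
  3504 − 2057 = 1447 bp
  3827 − 3504 = 323 bp
  6099 − 3827 = 2272 bp
Sorted largest to smallest: 2272, 1649, 1447, 408, 323 bp.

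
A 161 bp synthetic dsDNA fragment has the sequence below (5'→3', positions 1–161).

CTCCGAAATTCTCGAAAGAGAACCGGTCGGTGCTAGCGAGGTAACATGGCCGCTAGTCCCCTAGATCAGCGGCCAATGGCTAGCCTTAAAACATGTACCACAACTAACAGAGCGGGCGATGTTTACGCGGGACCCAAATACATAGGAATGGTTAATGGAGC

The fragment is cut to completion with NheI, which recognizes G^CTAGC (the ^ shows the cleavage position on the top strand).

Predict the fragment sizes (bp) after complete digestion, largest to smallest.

82, 47, 32 bp

NheI sites (GCTAGC) start at positions 32, 79.
NheI cuts after the first base of each site, so after positions 32, 79.
Linear molecule, 2 cuts → 3 fragments:
  1–32 → 32 bp
  33–79 → 47 bp
  80–161 → 82 bp
Sorted largest to smallest: 82, 47, 32 bp.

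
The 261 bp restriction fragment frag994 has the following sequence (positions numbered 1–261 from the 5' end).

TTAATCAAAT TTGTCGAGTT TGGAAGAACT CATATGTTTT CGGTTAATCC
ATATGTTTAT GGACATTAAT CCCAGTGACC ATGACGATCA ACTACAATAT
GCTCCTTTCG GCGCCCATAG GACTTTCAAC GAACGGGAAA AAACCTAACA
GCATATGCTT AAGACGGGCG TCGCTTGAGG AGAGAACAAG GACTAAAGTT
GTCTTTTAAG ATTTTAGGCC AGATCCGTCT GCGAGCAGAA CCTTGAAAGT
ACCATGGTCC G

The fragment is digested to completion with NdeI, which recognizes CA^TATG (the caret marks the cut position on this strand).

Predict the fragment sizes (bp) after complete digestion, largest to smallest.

NdeI sites (CATATG) start at positions 31, 50, 152.
NdeI cuts after base 2 of each site, so after positions 32, 51, 153.
Linear molecule, 3 cuts → 4 fragments:
  1–32 → 32 bp
  33–51 → 19 bp
  52–153 → 102 bp
  154–261 → 108 bp
Sorted largest to smallest: 108, 102, 32, 19 bp.

108, 102, 32, 19 bp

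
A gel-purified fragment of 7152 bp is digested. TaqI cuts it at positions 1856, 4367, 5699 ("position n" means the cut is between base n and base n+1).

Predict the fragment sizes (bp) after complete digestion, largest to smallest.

2511, 1856, 1453, 1332 bp

Linear molecule, 3 cuts → 4 fragments:
  1856 − 0 = 1856 bp
  4367 − 1856 = 2511 bp
  5699 − 4367 = 1332 bp
  7152 − 5699 = 1453 bp
Sorted largest to smallest: 2511, 1856, 1453, 1332 bp.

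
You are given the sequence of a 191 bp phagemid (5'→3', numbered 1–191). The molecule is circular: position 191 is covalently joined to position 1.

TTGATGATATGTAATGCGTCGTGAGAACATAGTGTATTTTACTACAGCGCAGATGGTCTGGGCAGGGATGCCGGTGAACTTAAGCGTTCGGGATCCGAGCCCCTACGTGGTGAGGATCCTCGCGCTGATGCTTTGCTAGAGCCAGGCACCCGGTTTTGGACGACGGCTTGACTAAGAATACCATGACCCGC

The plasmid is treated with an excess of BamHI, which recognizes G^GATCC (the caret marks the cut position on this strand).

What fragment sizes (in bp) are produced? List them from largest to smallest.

BamHI sites (GGATCC) start at positions 91, 114.
BamHI cuts after the first base of each site, so after positions 91, 114.
Circular molecule, 2 cuts → 2 fragments:
  92–114 → 23 bp
  115–191 then 1–91 → 77 + 91 = 168 bp
Sorted largest to smallest: 168, 23 bp.

168, 23 bp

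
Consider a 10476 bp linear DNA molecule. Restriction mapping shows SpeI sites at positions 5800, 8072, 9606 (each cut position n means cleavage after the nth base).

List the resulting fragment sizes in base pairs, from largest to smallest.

5800, 2272, 1534, 870 bp

Linear molecule, 3 cuts → 4 fragments:
  5800 − 0 = 5800 bp
  8072 − 5800 = 2272 bp
  9606 − 8072 = 1534 bp
  10476 − 9606 = 870 bp
Sorted largest to smallest: 5800, 2272, 1534, 870 bp.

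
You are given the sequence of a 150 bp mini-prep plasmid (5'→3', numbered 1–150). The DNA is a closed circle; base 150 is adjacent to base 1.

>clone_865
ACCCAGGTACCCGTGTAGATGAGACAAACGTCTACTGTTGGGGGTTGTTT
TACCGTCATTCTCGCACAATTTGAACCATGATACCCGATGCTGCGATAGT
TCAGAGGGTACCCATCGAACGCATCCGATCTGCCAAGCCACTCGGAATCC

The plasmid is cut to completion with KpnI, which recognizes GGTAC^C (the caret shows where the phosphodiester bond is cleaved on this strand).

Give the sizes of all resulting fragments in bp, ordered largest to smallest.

KpnI sites (GGTACC) start at positions 6, 107.
KpnI cuts after base 5 of each site (before the last base), so after positions 10, 111.
Circular molecule, 2 cuts → 2 fragments:
  11–111 → 101 bp
  112–150 then 1–10 → 39 + 10 = 49 bp
Sorted largest to smallest: 101, 49 bp.

101, 49 bp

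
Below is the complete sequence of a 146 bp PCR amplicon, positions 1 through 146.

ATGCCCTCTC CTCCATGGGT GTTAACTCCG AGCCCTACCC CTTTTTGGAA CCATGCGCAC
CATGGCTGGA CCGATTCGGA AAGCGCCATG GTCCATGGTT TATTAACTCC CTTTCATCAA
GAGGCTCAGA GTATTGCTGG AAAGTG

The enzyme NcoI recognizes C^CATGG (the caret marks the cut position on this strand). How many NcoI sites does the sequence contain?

4

CCATGG occurs starting at positions 13, 60, 86, 93.
NcoI cuts at 4 sites.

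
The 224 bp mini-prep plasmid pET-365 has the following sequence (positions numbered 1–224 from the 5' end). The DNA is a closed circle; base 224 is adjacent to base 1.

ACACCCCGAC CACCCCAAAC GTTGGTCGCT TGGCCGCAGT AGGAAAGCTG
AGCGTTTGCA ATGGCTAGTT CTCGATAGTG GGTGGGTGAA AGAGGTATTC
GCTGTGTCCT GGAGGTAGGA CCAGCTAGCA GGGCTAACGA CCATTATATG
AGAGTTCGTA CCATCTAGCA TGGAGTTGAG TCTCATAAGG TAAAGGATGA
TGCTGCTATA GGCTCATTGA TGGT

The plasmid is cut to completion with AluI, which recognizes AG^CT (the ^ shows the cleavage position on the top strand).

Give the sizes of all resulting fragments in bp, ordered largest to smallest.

147, 77 bp

AluI sites (AGCT) start at positions 46, 123.
AluI cuts after base 2 of each site, so after positions 47, 124.
Circular molecule, 2 cuts → 2 fragments:
  48–124 → 77 bp
  125–224 then 1–47 → 100 + 47 = 147 bp
Sorted largest to smallest: 147, 77 bp.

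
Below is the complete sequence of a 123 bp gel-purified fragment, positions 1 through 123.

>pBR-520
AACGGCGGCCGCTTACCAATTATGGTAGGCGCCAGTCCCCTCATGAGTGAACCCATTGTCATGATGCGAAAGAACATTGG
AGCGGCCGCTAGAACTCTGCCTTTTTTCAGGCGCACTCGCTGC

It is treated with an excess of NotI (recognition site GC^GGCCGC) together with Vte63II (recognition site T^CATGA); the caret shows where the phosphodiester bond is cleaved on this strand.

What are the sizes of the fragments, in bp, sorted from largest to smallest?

40, 35, 24, 18, 6 bp

NotI sites (GCGGCCGC) start at positions 5, 82.
NotI cuts after base 2 of each site, so after positions 6, 83.
Vte63II sites (TCATGA) start at positions 41, 59.
Vte63II cuts after the first base of each site, so after positions 41, 59.
Combined cut positions: 6, 41, 59, 83.
Linear molecule, 4 cuts → 5 fragments:
  1–6 → 6 bp
  7–41 → 35 bp
  42–59 → 18 bp
  60–83 → 24 bp
  84–123 → 40 bp
Sorted largest to smallest: 40, 35, 24, 18, 6 bp.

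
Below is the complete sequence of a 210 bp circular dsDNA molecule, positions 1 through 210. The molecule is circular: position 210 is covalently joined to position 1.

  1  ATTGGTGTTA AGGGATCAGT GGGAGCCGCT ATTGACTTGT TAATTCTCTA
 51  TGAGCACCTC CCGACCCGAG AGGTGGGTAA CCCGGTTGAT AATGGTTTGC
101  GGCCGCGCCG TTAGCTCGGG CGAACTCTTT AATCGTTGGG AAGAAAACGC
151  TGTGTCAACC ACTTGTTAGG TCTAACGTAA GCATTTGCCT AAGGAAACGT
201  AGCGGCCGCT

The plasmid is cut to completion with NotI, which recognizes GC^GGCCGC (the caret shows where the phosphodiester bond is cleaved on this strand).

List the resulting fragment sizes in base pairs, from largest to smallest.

107, 103 bp

NotI sites (GCGGCCGC) start at positions 99, 202.
NotI cuts after base 2 of each site, so after positions 100, 203.
Circular molecule, 2 cuts → 2 fragments:
  101–203 → 103 bp
  204–210 then 1–100 → 7 + 100 = 107 bp
Sorted largest to smallest: 107, 103 bp.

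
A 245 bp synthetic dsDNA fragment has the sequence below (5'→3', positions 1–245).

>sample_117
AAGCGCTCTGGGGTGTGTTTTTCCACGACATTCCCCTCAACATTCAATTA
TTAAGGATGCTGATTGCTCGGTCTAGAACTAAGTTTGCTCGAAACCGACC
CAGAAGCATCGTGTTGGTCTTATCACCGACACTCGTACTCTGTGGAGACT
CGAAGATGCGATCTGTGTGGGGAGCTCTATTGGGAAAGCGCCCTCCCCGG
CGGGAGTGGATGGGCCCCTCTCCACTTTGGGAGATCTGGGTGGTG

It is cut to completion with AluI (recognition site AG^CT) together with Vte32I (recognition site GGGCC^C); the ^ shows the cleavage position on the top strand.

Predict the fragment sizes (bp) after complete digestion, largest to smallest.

The AluI site (AGCT) starts at position 173.
AluI cuts after base 2 of each site, so after position 174.
The Vte32I site (GGGCCC) starts at position 212.
Vte32I cuts after base 5 of each site (before the last base), so after position 216.
Combined cut positions: 174, 216.
Linear molecule, 2 cuts → 3 fragments:
  1–174 → 174 bp
  175–216 → 42 bp
  217–245 → 29 bp
Sorted largest to smallest: 174, 42, 29 bp.

174, 42, 29 bp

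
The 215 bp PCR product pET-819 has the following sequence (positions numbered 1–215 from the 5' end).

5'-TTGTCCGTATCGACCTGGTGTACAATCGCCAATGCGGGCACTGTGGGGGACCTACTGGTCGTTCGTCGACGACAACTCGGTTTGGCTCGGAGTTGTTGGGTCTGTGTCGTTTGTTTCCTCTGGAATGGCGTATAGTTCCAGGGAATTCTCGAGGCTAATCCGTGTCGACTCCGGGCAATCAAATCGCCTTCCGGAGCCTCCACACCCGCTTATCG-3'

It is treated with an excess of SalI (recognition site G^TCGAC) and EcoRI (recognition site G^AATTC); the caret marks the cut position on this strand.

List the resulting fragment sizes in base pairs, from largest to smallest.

SalI sites (GTCGAC) start at positions 65, 164.
SalI cuts after the first base of each site, so after positions 65, 164.
The EcoRI site (GAATTC) starts at position 143.
EcoRI cuts after the first base of each site, so after position 143.
Combined cut positions: 65, 143, 164.
Linear molecule, 3 cuts → 4 fragments:
  1–65 → 65 bp
  66–143 → 78 bp
  144–164 → 21 bp
  165–215 → 51 bp
Sorted largest to smallest: 78, 65, 51, 21 bp.

78, 65, 51, 21 bp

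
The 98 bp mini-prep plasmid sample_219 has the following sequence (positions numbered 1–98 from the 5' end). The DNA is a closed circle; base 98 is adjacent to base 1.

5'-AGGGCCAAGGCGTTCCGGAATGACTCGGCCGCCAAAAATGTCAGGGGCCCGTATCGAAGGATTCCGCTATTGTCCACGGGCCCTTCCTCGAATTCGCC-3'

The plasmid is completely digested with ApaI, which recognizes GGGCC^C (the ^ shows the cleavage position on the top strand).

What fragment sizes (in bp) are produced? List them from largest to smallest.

ApaI sites (GGGCCC) start at positions 45, 78.
ApaI cuts after base 5 of each site (before the last base), so after positions 49, 82.
Circular molecule, 2 cuts → 2 fragments:
  50–82 → 33 bp
  83–98 then 1–49 → 16 + 49 = 65 bp
Sorted largest to smallest: 65, 33 bp.

65, 33 bp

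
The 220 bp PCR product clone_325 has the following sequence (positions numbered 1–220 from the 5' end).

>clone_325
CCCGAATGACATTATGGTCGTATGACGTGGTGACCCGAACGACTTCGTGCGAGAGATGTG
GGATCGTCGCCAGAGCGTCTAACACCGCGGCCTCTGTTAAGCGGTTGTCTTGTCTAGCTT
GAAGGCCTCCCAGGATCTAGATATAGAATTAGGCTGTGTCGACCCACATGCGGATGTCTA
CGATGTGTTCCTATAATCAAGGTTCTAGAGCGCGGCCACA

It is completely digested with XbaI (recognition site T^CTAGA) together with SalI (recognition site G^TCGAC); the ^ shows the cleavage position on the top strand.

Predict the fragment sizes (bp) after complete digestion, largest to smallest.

136, 46, 22, 16 bp

XbaI sites (TCTAGA) start at positions 136, 204.
XbaI cuts after the first base of each site, so after positions 136, 204.
The SalI site (GTCGAC) starts at position 158.
SalI cuts after the first base of each site, so after position 158.
Combined cut positions: 136, 158, 204.
Linear molecule, 3 cuts → 4 fragments:
  1–136 → 136 bp
  137–158 → 22 bp
  159–204 → 46 bp
  205–220 → 16 bp
Sorted largest to smallest: 136, 46, 22, 16 bp.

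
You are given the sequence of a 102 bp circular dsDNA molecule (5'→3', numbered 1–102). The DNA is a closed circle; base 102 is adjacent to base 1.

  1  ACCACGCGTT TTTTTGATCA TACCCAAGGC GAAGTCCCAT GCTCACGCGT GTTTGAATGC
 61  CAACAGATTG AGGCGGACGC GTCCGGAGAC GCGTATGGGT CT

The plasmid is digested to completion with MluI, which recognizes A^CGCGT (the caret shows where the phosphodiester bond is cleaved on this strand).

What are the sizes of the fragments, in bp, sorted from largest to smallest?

MluI sites (ACGCGT) start at positions 4, 45, 77, 89.
MluI cuts after the first base of each site, so after positions 4, 45, 77, 89.
Circular molecule, 4 cuts → 4 fragments:
  5–45 → 41 bp
  46–77 → 32 bp
  78–89 → 12 bp
  90–102 then 1–4 → 13 + 4 = 17 bp
Sorted largest to smallest: 41, 32, 17, 12 bp.

41, 32, 17, 12 bp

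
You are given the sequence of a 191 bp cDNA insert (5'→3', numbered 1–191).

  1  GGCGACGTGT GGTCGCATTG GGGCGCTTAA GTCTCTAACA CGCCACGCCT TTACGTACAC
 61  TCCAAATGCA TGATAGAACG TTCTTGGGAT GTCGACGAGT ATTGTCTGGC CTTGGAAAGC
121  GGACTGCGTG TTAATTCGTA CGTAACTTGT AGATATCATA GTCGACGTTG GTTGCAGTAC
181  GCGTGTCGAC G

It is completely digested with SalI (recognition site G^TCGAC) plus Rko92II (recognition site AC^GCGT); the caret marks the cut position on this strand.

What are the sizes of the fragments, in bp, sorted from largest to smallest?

SalI sites (GTCGAC) start at positions 91, 161, 185.
SalI cuts after the first base of each site, so after positions 91, 161, 185.
The Rko92II site (ACGCGT) starts at position 179.
Rko92II cuts after base 2 of each site, so after position 180.
Combined cut positions: 91, 161, 180, 185.
Linear molecule, 4 cuts → 5 fragments:
  1–91 → 91 bp
  92–161 → 70 bp
  162–180 → 19 bp
  181–185 → 5 bp
  186–191 → 6 bp
Sorted largest to smallest: 91, 70, 19, 6, 5 bp.

91, 70, 19, 6, 5 bp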